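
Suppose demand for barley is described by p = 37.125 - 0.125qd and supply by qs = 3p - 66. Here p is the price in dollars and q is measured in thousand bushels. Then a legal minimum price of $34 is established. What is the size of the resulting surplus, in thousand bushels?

Rearranging demand gives qd = 297 - 8p. Equilibrium: 297 - 8p = 3p - 66, so 363 = 11p and p* = 33, q* = 33.
Since 34 > 33, the floor is binding.
At p = 34: qd = 297 - 8·34 = 25 and qs = 3·34 - 66 = 36.
Surplus = qs - qd = 36 - 25 = 11.

11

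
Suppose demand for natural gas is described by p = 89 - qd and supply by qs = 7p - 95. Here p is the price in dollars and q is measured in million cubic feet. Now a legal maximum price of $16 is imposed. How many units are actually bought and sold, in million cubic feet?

Rearranging demand gives qd = 89 - p. Setting quantity demanded equal to quantity supplied, 89 - p = 7p - 95, gives p* = 23 and q* = 66.
Because the ceiling (16) lies below the market-clearing price, it is binding.
At p = 16: qd = 89 - 16 = 73 and qs = 7·16 - 95 = 17.
The quantity actually transacted is the short side, supply: 17.

17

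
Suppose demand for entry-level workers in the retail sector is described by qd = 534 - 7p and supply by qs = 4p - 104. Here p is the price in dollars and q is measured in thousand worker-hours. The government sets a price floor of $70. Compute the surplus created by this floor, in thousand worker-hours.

Setting quantity demanded equal to quantity supplied, 534 - 7p = 4p - 104, gives p* = 58 and q* = 128.
Since 70 > 58, the floor is binding.
At p = 70: qd = 534 - 7·70 = 44 and qs = 4·70 - 104 = 176.
Surplus = qs - qd = 176 - 44 = 132.

132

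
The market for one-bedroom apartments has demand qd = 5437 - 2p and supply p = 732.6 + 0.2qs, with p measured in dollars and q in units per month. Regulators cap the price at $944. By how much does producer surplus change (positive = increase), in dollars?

-693132

Rearranging supply gives qs = 5p - 3663. Without the control the market clears where 5437 - 2p = 5p - 3663, i.e. p* = 1300 and q* = 2837.
Because the ceiling (944) lies below the market-clearing price, it is binding.
At p = 944: qd = 5437 - 2·944 = 3549 and qs = 5·944 - 3663 = 1057.
Producer surplus without the control is ½ · (1300 - 732.6) · 2837 = 804856.9.
With the ceiling, producers sell 1057 units at 944, so PS = ½ · (944 - 732.6) · 1057 = 111724.9.
Change in producer surplus = 111724.9 - 804856.9 = -693132.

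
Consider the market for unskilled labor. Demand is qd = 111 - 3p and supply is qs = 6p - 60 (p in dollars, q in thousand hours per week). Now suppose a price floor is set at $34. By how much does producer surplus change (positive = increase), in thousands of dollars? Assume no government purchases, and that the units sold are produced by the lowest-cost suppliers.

In a free market, 111 - 3p = 6p - 60 gives the equilibrium p* = 19, q* = 54.
Since 34 > 19, the floor is binding.
At p = 34: qd = 111 - 3·34 = 9 and qs = 6·34 - 60 = 144.
Producer surplus without the control is ½ · (19 - 10) · 54 = 243.
With the floor, 9 units are sold at 34. The supply price at q = 9 is 11.5, so PS = ½ · [(34 - 10) + (34 - 11.5)] · 9 = 209.25.
Change in producer surplus = 209.25 - 243 = -33.75.

-33.75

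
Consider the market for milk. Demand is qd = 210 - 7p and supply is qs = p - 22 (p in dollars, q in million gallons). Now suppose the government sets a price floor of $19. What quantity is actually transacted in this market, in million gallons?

Without the control the market clears where 210 - 7p = p - 22, i.e. p* = 29 and q* = 7.
Since 19 is below p* = 29, the floor does not bind and the free-market outcome prevails.

7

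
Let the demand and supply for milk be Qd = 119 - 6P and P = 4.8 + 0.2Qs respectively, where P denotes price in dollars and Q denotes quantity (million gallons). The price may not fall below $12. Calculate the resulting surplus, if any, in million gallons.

0

Rearranging supply gives Qs = 5P - 24. Without the control the market clears where 119 - 6P = 5P - 24, i.e. P* = 13 and Q* = 41.
Since 12 is below P* = 13, the floor does not bind and the free-market outcome prevails.
Since the control does not bind, there is no surplus.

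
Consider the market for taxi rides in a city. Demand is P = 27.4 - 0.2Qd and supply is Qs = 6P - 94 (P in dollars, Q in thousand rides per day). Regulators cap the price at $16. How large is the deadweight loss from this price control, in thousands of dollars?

165

Rearranging demand gives Qd = 137 - 5P. Equilibrium: 137 - 5P = 6P - 94, so 231 = 11P and P* = 21, Q* = 32.
Since 16 < 21, the ceiling is binding.
At P = 16: Qd = 137 - 5·16 = 57 and Qs = 6·16 - 94 = 2.
Quantity traded falls to 2. At Q = 2 the demand price is (137 - 2)/5 = 27 and the supply price is (94 + 2)/6 = 16.
Deadweight loss = ½ · (27 - 16) · (32 - 2) = ½ · 11 · 30 = 165.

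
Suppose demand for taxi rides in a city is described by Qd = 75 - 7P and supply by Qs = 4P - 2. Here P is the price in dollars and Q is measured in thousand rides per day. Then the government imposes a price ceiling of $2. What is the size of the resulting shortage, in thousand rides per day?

Equilibrium: 75 - 7P = 4P - 2, so 77 = 11P and P* = 7, Q* = 26.
Because the ceiling (2) lies below the market-clearing price, it is binding.
At P = 2: Qd = 75 - 7·2 = 61 and Qs = 4·2 - 2 = 6.
Shortage = Qd - Qs = 61 - 6 = 55.

55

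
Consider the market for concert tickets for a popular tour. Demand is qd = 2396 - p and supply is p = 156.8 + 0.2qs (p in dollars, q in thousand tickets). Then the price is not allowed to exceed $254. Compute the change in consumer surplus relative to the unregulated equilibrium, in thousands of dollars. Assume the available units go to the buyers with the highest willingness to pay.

-818064

Rearranging supply gives qs = 5p - 784. Setting quantity demanded equal to quantity supplied, 2396 - p = 5p - 784, gives p* = 530 and q* = 1866.
Because the ceiling (254) lies below the market-clearing price, it is binding.
At p = 254: qd = 2396 - 254 = 2142 and qs = 5·254 - 784 = 486.
Consumer surplus without the control is ½ · (2396 - 530) · 1866 = 1740978.
With the ceiling, 486 units are sold at 254 (assume they go to the highest-value buyers). The demand price at q = 486 is 1910, so CS = ½ · [(2396 - 254) + (1910 - 254)] · 486 = 922914.
Change in consumer surplus = 922914 - 1740978 = -818064.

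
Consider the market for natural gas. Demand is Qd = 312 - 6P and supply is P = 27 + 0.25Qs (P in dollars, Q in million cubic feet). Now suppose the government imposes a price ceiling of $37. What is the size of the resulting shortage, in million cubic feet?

Rearranging supply gives Qs = 4P - 108. In a free market, 312 - 6P = 4P - 108 gives the equilibrium P* = 42, Q* = 60.
Because the ceiling (37) lies below the market-clearing price, it is binding.
At P = 37: Qd = 312 - 6·37 = 90 and Qs = 4·37 - 108 = 40.
Shortage = Qd - Qs = 90 - 40 = 50.

50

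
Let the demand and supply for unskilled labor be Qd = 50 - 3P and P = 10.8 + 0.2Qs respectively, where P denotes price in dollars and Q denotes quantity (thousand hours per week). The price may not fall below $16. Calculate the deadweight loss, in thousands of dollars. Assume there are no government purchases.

21.6

Rearranging supply gives Qs = 5P - 54. Equilibrium: 50 - 3P = 5P - 54, so 104 = 8P and P* = 13, Q* = 11.
Because the floor (16) lies above the market-clearing price, it is binding.
At P = 16: Qd = 50 - 3·16 = 2 and Qs = 5·16 - 54 = 26.
Quantity traded falls to 2. At Q = 2 the demand price is (50 - 2)/3 = 16 and the supply price is (54 + 2)/5 = 11.2.
Deadweight loss = ½ · (16 - 11.2) · (11 - 2) = ½ · 4.8 · 9 = 21.6.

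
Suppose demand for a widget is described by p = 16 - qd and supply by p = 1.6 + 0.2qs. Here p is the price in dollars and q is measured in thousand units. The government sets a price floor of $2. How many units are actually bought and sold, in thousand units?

Rearranging demand gives qd = 16 - p; rearranging supply gives qs = 5p - 8. Without the control the market clears where 16 - p = 5p - 8, i.e. p* = 4 and q* = 12.
The floor of 2 is below the equilibrium price 4, so it is not binding; the market clears at p* = 4, q* = 12.

12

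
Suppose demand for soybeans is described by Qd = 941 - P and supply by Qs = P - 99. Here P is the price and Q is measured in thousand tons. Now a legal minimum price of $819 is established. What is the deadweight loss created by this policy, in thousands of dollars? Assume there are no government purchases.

Equilibrium: 941 - P = P - 99, so 1040 = 2P and P* = 520, Q* = 421.
Since 819 > 520, the floor is binding.
At P = 819: Qd = 941 - 819 = 122 and Qs = 819 - 99 = 720.
Quantity traded falls to 122. At Q = 122 the demand price is 941 - 122 = 819 and the supply price is 99 + 122 = 221.
Deadweight loss = ½ · (819 - 221) · (421 - 122) = ½ · 598 · 299 = 89401.

89401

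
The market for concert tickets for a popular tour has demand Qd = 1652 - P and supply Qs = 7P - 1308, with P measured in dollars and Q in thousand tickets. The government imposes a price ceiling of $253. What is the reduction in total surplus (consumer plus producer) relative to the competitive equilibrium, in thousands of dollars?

Setting quantity demanded equal to quantity supplied, 1652 - P = 7P - 1308, gives P* = 370 and Q* = 1282.
Because the ceiling (253) lies below the market-clearing price, it is binding.
At P = 253: Qd = 1652 - 253 = 1399 and Qs = 7·253 - 1308 = 463.
Quantity traded falls to 463. At Q = 463 the demand price is 1652 - 463 = 1189 and the supply price is (1308 + 463)/7 = 253.
Deadweight loss = ½ · (1189 - 253) · (1282 - 463) = ½ · 936 · 819 = 383292.

383292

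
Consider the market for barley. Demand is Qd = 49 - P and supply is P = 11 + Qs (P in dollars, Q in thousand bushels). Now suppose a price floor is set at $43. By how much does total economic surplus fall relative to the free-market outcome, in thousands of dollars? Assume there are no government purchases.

169

Rearranging supply gives Qs = P - 11. Setting quantity demanded equal to quantity supplied, 49 - P = P - 11, gives P* = 30 and Q* = 19.
The floor of 43 is above the equilibrium price 30, so it binds.
At P = 43: Qd = 49 - 43 = 6 and Qs = 43 - 11 = 32.
Quantity traded falls to 6. At Q = 6 the demand price is 49 - 6 = 43 and the supply price is 11 + 6 = 17.
Deadweight loss = ½ · (43 - 17) · (19 - 6) = ½ · 26 · 13 = 169.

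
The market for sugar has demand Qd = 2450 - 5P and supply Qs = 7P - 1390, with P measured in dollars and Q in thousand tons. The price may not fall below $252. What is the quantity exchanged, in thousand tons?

850

Without the control the market clears where 2450 - 5P = 7P - 1390, i.e. P* = 320 and Q* = 850.
Since 252 is below P* = 320, the floor does not bind and the free-market outcome prevails.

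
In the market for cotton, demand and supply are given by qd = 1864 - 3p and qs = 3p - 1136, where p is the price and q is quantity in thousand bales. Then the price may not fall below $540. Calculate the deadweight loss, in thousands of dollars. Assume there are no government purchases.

4800

Equilibrium: 1864 - 3p = 3p - 1136, so 3000 = 6p and p* = 500, q* = 364.
Because the floor (540) lies above the market-clearing price, it is binding.
At p = 540: qd = 1864 - 3·540 = 244 and qs = 3·540 - 1136 = 484.
Quantity traded falls to 244. At q = 244 the demand price is (1864 - 244)/3 = 540 and the supply price is (1136 + 244)/3 = 460.
Deadweight loss = ½ · (540 - 460) · (364 - 244) = ½ · 80 · 120 = 4800.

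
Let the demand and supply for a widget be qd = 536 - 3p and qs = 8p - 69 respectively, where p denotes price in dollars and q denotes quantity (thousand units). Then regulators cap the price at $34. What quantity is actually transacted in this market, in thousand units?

203

In a free market, 536 - 3p = 8p - 69 gives the equilibrium p* = 55, q* = 371.
Since 34 < 55, the ceiling is binding.
At p = 34: qd = 536 - 3·34 = 434 and qs = 8·34 - 69 = 203.
The quantity actually transacted is the short side, supply: 203.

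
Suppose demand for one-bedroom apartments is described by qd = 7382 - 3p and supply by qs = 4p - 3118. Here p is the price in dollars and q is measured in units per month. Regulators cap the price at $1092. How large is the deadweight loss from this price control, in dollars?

In a free market, 7382 - 3p = 4p - 3118 gives the equilibrium p* = 1500, q* = 2882.
Since 1092 < 1500, the ceiling is binding.
At p = 1092: qd = 7382 - 3·1092 = 4106 and qs = 4·1092 - 3118 = 1250.
Quantity traded falls to 1250. At q = 1250 the demand price is (7382 - 1250)/3 = 2044 and the supply price is (3118 + 1250)/4 = 1092.
Deadweight loss = ½ · (2044 - 1092) · (2882 - 1250) = ½ · 952 · 1632 = 776832.

776832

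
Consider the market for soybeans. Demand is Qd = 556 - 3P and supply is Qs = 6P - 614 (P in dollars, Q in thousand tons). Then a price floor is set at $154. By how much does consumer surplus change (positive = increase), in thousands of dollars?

Equilibrium: 556 - 3P = 6P - 614, so 1170 = 9P and P* = 130, Q* = 166.
Since 154 > 130, the floor is binding.
At P = 154: Qd = 556 - 3·154 = 94 and Qs = 6·154 - 614 = 310.
Consumer surplus without the control is ½ · (556/3 - 130) · 166 = 13778/3.
With the floor, consumers buy 94 units at 154, so CS = ½ · (556/3 - 154) · 94 = 4418/3.
Change in consumer surplus = 4418/3 - 13778/3 = -3120.

-3120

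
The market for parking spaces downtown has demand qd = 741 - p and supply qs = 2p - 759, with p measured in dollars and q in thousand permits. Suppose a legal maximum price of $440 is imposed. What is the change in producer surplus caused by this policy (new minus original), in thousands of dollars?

In a free market, 741 - p = 2p - 759 gives the equilibrium p* = 500, q* = 241.
Since 440 < 500, the ceiling is binding.
At p = 440: qd = 741 - 440 = 301 and qs = 2·440 - 759 = 121.
Producer surplus without the control is ½ · (500 - 379.5) · 241 = 14520.25.
With the ceiling, producers sell 121 units at 440, so PS = ½ · (440 - 379.5) · 121 = 3660.25.
Change in producer surplus = 3660.25 - 14520.25 = -10860.

-10860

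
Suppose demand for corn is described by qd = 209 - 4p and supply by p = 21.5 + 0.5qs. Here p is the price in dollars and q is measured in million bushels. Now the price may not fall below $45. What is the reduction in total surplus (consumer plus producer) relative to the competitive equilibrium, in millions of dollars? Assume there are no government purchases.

54

Rearranging supply gives qs = 2p - 43. In a free market, 209 - 4p = 2p - 43 gives the equilibrium p* = 42, q* = 41.
Because the floor (45) lies above the market-clearing price, it is binding.
At p = 45: qd = 209 - 4·45 = 29 and qs = 2·45 - 43 = 47.
Quantity traded falls to 29. At q = 29 the demand price is (209 - 29)/4 = 45 and the supply price is (43 + 29)/2 = 36.
Deadweight loss = ½ · (45 - 36) · (41 - 29) = ½ · 9 · 12 = 54.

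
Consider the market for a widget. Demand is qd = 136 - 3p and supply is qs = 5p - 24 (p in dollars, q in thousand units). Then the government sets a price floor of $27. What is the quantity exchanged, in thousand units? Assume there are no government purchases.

Equilibrium: 136 - 3p = 5p - 24, so 160 = 8p and p* = 20, q* = 76.
Because the floor (27) lies above the market-clearing price, it is binding.
At p = 27: qd = 136 - 3·27 = 55 and qs = 5·27 - 24 = 111.
The quantity actually transacted is the short side, demand: 55.

55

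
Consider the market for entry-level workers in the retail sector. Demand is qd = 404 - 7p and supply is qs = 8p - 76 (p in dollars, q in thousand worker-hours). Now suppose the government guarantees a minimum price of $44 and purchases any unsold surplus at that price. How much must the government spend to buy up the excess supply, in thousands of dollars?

Equilibrium: 404 - 7p = 8p - 76, so 480 = 15p and p* = 32, q* = 180.
Since 44 > 32, the floor is binding.
At p = 44: qd = 404 - 7·44 = 96 and qs = 8·44 - 76 = 276.
Surplus = qs - qd = 180.
Government expenditure = surplus × support price = 180 × 44 = 7920.

7920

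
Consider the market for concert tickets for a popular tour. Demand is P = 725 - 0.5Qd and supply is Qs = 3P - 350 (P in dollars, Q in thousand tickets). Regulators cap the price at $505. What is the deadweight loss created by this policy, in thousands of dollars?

0

Rearranging demand gives Qd = 1450 - 2P. Without the control the market clears where 1450 - 2P = 3P - 350, i.e. P* = 360 and Q* = 730.
The ceiling of 505 is above the equilibrium price 360, so it is not binding; the market clears at P* = 360, Q* = 730.
Since the control does not bind, no trades are prevented and deadweight loss is zero.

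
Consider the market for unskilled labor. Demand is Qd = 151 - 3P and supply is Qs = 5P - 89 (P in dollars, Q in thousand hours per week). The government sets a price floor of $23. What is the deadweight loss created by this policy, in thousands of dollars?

0

Without the control the market clears where 151 - 3P = 5P - 89, i.e. P* = 30 and Q* = 61.
The floor of 23 is below the equilibrium price 30, so it is not binding; the market clears at P* = 30, Q* = 61.
Since the control does not bind, no trades are prevented and deadweight loss is zero.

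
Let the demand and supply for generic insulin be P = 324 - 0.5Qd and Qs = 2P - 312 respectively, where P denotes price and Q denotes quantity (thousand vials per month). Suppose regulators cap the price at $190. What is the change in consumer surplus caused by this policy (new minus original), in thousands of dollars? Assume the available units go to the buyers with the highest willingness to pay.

Rearranging demand gives Qd = 648 - 2P. Equilibrium: 648 - 2P = 2P - 312, so 960 = 4P and P* = 240, Q* = 168.
Since 190 < 240, the ceiling is binding.
At P = 190: Qd = 648 - 2·190 = 268 and Qs = 2·190 - 312 = 68.
Consumer surplus without the control is ½ · (324 - 240) · 168 = 7056.
With the ceiling, 68 units are sold at 190 (assume they go to the highest-value buyers). The demand price at Q = 68 is 290, so CS = ½ · [(324 - 190) + (290 - 190)] · 68 = 7956.
Change in consumer surplus = 7956 - 7056 = 900.

900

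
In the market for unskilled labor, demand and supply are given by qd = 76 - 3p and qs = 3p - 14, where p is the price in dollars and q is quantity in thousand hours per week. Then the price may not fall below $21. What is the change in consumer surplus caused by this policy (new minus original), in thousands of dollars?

Without the control the market clears where 76 - 3p = 3p - 14, i.e. p* = 15 and q* = 31.
Because the floor (21) lies above the market-clearing price, it is binding.
At p = 21: qd = 76 - 3·21 = 13 and qs = 3·21 - 14 = 49.
Consumer surplus without the control is ½ · (76/3 - 15) · 31 = 961/6.
With the floor, consumers buy 13 units at 21, so CS = ½ · (76/3 - 21) · 13 = 169/6.
Change in consumer surplus = 169/6 - 961/6 = -132.

-132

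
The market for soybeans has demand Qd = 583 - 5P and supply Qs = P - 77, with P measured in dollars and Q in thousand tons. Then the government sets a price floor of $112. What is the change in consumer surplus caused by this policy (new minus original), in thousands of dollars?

Setting quantity demanded equal to quantity supplied, 583 - 5P = P - 77, gives P* = 110 and Q* = 33.
The floor of 112 is above the equilibrium price 110, so it binds.
At P = 112: Qd = 583 - 5·112 = 23 and Qs = 112 - 77 = 35.
Consumer surplus without the control is ½ · (116.6 - 110) · 33 = 108.9.
With the floor, consumers buy 23 units at 112, so CS = ½ · (116.6 - 112) · 23 = 52.9.
Change in consumer surplus = 52.9 - 108.9 = -56.

-56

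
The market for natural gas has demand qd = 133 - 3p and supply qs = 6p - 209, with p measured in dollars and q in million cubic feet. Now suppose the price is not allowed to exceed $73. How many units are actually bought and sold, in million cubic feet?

In a free market, 133 - 3p = 6p - 209 gives the equilibrium p* = 38, q* = 19.
Since 73 is above p* = 38, the ceiling does not bind and the free-market outcome prevails.

19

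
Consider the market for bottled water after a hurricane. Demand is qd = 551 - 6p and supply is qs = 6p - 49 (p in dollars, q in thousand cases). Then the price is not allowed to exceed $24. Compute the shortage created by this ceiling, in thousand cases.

Equilibrium: 551 - 6p = 6p - 49, so 600 = 12p and p* = 50, q* = 251.
Since 24 < 50, the ceiling is binding.
At p = 24: qd = 551 - 6·24 = 407 and qs = 6·24 - 49 = 95.
Shortage = qd - qs = 407 - 95 = 312.

312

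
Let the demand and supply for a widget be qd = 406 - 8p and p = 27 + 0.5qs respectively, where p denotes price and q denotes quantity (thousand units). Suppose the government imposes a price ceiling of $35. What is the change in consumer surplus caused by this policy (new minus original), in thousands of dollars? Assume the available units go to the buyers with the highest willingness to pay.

145.75

Rearranging supply gives qs = 2p - 54. In a free market, 406 - 8p = 2p - 54 gives the equilibrium p* = 46, q* = 38.
Since 35 < 46, the ceiling is binding.
At p = 35: qd = 406 - 8·35 = 126 and qs = 2·35 - 54 = 16.
Consumer surplus without the control is ½ · (50.75 - 46) · 38 = 90.25.
With the ceiling, 16 units are sold at 35 (assume they go to the highest-value buyers). The demand price at q = 16 is 48.75, so CS = ½ · [(50.75 - 35) + (48.75 - 35)] · 16 = 236.
Change in consumer surplus = 236 - 90.25 = 145.75.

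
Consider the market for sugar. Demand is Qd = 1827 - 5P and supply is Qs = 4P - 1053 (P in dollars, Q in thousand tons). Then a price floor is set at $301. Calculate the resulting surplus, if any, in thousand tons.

Without the control the market clears where 1827 - 5P = 4P - 1053, i.e. P* = 320 and Q* = 227.
The floor of 301 is below the equilibrium price 320, so it is not binding; the market clears at P* = 320, Q* = 227.
Since the control does not bind, there is no surplus.

0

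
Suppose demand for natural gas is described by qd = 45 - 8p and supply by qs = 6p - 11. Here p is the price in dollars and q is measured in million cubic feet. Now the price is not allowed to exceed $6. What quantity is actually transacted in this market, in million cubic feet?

Setting quantity demanded equal to quantity supplied, 45 - 8p = 6p - 11, gives p* = 4 and q* = 13.
Since 6 is above p* = 4, the ceiling does not bind and the free-market outcome prevails.

13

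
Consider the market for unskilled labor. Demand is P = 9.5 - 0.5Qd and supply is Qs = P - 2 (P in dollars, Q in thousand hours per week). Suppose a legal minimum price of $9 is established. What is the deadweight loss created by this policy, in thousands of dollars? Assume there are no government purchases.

Rearranging demand gives Qd = 19 - 2P. Equilibrium: 19 - 2P = P - 2, so 21 = 3P and P* = 7, Q* = 5.
The floor of 9 is above the equilibrium price 7, so it binds.
At P = 9: Qd = 19 - 2·9 = 1 and Qs = 9 - 2 = 7.
Quantity traded falls to 1. At Q = 1 the demand price is (19 - 1)/2 = 9 and the supply price is 2 + 1 = 3.
Deadweight loss = ½ · (9 - 3) · (5 - 1) = ½ · 6 · 4 = 12.

12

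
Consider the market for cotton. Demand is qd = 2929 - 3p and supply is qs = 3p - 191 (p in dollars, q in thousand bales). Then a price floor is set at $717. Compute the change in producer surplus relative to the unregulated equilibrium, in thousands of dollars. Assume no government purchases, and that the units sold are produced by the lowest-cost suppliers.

95052.5

Without the control the market clears where 2929 - 3p = 3p - 191, i.e. p* = 520 and q* = 1369.
Since 717 > 520, the floor is binding.
At p = 717: qd = 2929 - 3·717 = 778 and qs = 3·717 - 191 = 1960.
Producer surplus without the control is ½ · (520 - 191/3) · 1369 = 1874161/6.
With the floor, 778 units are sold at 717. The supply price at q = 778 is 323, so PS = ½ · [(717 - 191/3) + (717 - 323)] · 778 = 1222238/3.
Change in producer surplus = 1222238/3 - 1874161/6 = 95052.5.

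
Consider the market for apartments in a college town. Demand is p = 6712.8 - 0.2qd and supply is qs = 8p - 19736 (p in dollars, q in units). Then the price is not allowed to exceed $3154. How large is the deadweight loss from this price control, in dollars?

9307126.4

Rearranging demand gives qd = 33564 - 5p. In a free market, 33564 - 5p = 8p - 19736 gives the equilibrium p* = 4100, q* = 13064.
Since 3154 < 4100, the ceiling is binding.
At p = 3154: qd = 33564 - 5·3154 = 17794 and qs = 8·3154 - 19736 = 5496.
Quantity traded falls to 5496. At q = 5496 the demand price is (33564 - 5496)/5 = 5613.6 and the supply price is (19736 + 5496)/8 = 3154.
Deadweight loss = ½ · (5613.6 - 3154) · (13064 - 5496) = ½ · 2459.6 · 7568 = 9307126.4.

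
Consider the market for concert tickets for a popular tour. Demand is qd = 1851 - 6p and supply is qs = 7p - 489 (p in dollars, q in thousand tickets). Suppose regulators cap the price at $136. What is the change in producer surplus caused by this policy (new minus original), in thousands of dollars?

-27148

Setting quantity demanded equal to quantity supplied, 1851 - 6p = 7p - 489, gives p* = 180 and q* = 771.
The ceiling of 136 is below the equilibrium price 180, so it binds.
At p = 136: qd = 1851 - 6·136 = 1035 and qs = 7·136 - 489 = 463.
Producer surplus without the control is ½ · (180 - 489/7) · 771 = 594441/14.
With the ceiling, producers sell 463 units at 136, so PS = ½ · (136 - 489/7) · 463 = 214369/14.
Change in producer surplus = 214369/14 - 594441/14 = -27148.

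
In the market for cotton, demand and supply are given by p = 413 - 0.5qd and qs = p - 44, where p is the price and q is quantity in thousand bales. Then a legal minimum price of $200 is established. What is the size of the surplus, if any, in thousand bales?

0

Rearranging demand gives qd = 826 - 2p. In a free market, 826 - 2p = p - 44 gives the equilibrium p* = 290, q* = 246.
The floor of 200 is below the equilibrium price 290, so it is not binding; the market clears at p* = 290, q* = 246.
Since the control does not bind, there is no surplus.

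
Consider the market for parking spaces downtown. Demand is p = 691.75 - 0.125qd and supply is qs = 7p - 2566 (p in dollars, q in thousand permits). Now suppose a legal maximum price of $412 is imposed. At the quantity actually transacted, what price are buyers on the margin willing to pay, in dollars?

Rearranging demand gives qd = 5534 - 8p. Without the control the market clears where 5534 - 8p = 7p - 2566, i.e. p* = 540 and q* = 1214.
Because the ceiling (412) lies below the market-clearing price, it is binding.
At p = 412: qd = 5534 - 8·412 = 2238 and qs = 7·412 - 2566 = 318.
Only 318 units reach the market. On the demand curve, the marginal buyer's willingness to pay at q = 318 is (5534 - 318)/8 = 652.

652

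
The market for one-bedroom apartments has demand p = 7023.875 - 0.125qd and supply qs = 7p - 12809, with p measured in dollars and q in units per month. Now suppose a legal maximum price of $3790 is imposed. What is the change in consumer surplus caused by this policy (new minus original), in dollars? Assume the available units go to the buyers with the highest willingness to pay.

Rearranging demand gives qd = 56191 - 8p. In a free market, 56191 - 8p = 7p - 12809 gives the equilibrium p* = 4600, q* = 19391.
Since 3790 < 4600, the ceiling is binding.
At p = 3790: qd = 56191 - 8·3790 = 25871 and qs = 7·3790 - 12809 = 13721.
Consumer surplus without the control is ½ · (7023.875 - 4600) · 19391 = 23500680.0625.
With the ceiling, 13721 units are sold at 3790 (assume they go to the highest-value buyers). The demand price at q = 13721 is 5308.75, so CS = ½ · [(7023.875 - 3790) + (5308.75 - 3790)] · 13721 = 32605383.8125.
Change in consumer surplus = 32605383.8125 - 23500680.0625 = 9104703.75.

9104703.75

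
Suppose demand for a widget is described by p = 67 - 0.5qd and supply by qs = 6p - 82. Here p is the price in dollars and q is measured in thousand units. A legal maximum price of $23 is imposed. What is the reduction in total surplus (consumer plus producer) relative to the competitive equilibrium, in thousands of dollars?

Rearranging demand gives qd = 134 - 2p. Setting quantity demanded equal to quantity supplied, 134 - 2p = 6p - 82, gives p* = 27 and q* = 80.
Since 23 < 27, the ceiling is binding.
At p = 23: qd = 134 - 2·23 = 88 and qs = 6·23 - 82 = 56.
Quantity traded falls to 56. At q = 56 the demand price is (134 - 56)/2 = 39 and the supply price is (82 + 56)/6 = 23.
Deadweight loss = ½ · (39 - 23) · (80 - 56) = ½ · 16 · 24 = 192.

192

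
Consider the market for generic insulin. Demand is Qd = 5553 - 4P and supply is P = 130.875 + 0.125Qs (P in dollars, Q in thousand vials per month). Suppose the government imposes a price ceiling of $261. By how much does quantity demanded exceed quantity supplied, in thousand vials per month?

Rearranging supply gives Qs = 8P - 1047. In a free market, 5553 - 4P = 8P - 1047 gives the equilibrium P* = 550, Q* = 3353.
The ceiling of 261 is below the equilibrium price 550, so it binds.
At P = 261: Qd = 5553 - 4·261 = 4509 and Qs = 8·261 - 1047 = 1041.
Shortage = Qd - Qs = 4509 - 1041 = 3468.

3468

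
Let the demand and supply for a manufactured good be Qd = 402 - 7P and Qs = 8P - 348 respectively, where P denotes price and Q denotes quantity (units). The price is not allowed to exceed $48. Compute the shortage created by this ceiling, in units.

30

Without the control the market clears where 402 - 7P = 8P - 348, i.e. P* = 50 and Q* = 52.
The ceiling of 48 is below the equilibrium price 50, so it binds.
At P = 48: Qd = 402 - 7·48 = 66 and Qs = 8·48 - 348 = 36.
Shortage = Qd - Qs = 66 - 36 = 30.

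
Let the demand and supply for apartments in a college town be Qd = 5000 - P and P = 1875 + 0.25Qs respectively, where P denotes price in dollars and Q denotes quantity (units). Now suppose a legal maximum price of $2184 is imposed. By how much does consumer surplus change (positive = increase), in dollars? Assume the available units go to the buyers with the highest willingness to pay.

-408272

Rearranging supply gives Qs = 4P - 7500. In a free market, 5000 - P = 4P - 7500 gives the equilibrium P* = 2500, Q* = 2500.
Because the ceiling (2184) lies below the market-clearing price, it is binding.
At P = 2184: Qd = 5000 - 2184 = 2816 and Qs = 4·2184 - 7500 = 1236.
Consumer surplus without the control is ½ · (5000 - 2500) · 2500 = 3125000.
With the ceiling, 1236 units are sold at 2184 (assume they go to the highest-value buyers). The demand price at Q = 1236 is 3764, so CS = ½ · [(5000 - 2184) + (3764 - 2184)] · 1236 = 2716728.
Change in consumer surplus = 2716728 - 3125000 = -408272.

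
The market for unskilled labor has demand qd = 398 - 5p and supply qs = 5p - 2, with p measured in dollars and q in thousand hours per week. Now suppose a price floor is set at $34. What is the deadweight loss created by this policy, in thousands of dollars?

0

In a free market, 398 - 5p = 5p - 2 gives the equilibrium p* = 40, q* = 198.
The floor of 34 is below the equilibrium price 40, so it is not binding; the market clears at p* = 40, q* = 198.
Since the control does not bind, no trades are prevented and deadweight loss is zero.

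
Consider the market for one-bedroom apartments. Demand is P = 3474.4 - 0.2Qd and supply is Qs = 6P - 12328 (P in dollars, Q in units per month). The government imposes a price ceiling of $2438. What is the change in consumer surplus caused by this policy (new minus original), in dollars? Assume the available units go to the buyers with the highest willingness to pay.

355481.6

Rearranging demand gives Qd = 17372 - 5P. Equilibrium: 17372 - 5P = 6P - 12328, so 29700 = 11P and P* = 2700, Q* = 3872.
The ceiling of 2438 is below the equilibrium price 2700, so it binds.
At P = 2438: Qd = 17372 - 5·2438 = 5182 and Qs = 6·2438 - 12328 = 2300.
Consumer surplus without the control is ½ · (3474.4 - 2700) · 3872 = 1499238.4.
With the ceiling, 2300 units are sold at 2438 (assume they go to the highest-value buyers). The demand price at Q = 2300 is 3014.4, so CS = ½ · [(3474.4 - 2438) + (3014.4 - 2438)] · 2300 = 1854720.
Change in consumer surplus = 1854720 - 1499238.4 = 355481.6.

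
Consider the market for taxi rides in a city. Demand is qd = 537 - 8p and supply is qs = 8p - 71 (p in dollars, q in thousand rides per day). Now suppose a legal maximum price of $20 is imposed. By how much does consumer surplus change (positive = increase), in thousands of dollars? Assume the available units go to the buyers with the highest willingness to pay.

Setting quantity demanded equal to quantity supplied, 537 - 8p = 8p - 71, gives p* = 38 and q* = 233.
Since 20 < 38, the ceiling is binding.
At p = 20: qd = 537 - 8·20 = 377 and qs = 8·20 - 71 = 89.
Consumer surplus without the control is ½ · (67.125 - 38) · 233 = 3393.0625.
With the ceiling, 89 units are sold at 20 (assume they go to the highest-value buyers). The demand price at q = 89 is 56, so CS = ½ · [(67.125 - 20) + (56 - 20)] · 89 = 3699.0625.
Change in consumer surplus = 3699.0625 - 3393.0625 = 306.

306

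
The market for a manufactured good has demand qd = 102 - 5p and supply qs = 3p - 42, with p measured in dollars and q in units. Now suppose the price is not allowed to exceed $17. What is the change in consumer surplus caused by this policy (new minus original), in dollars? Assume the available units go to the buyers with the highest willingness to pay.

Without the control the market clears where 102 - 5p = 3p - 42, i.e. p* = 18 and q* = 12.
The ceiling of 17 is below the equilibrium price 18, so it binds.
At p = 17: qd = 102 - 5·17 = 17 and qs = 3·17 - 42 = 9.
Consumer surplus without the control is ½ · (20.4 - 18) · 12 = 14.4.
With the ceiling, 9 units are sold at 17 (assume they go to the highest-value buyers). The demand price at q = 9 is 18.6, so CS = ½ · [(20.4 - 17) + (18.6 - 17)] · 9 = 22.5.
Change in consumer surplus = 22.5 - 14.4 = 8.1.

8.1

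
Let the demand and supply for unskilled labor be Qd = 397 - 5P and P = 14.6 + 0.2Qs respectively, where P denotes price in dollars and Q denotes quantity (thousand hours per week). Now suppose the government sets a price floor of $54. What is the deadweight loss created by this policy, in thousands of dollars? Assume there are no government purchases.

Rearranging supply gives Qs = 5P - 73. Setting quantity demanded equal to quantity supplied, 397 - 5P = 5P - 73, gives P* = 47 and Q* = 162.
Since 54 > 47, the floor is binding.
At P = 54: Qd = 397 - 5·54 = 127 and Qs = 5·54 - 73 = 197.
Quantity traded falls to 127. At Q = 127 the demand price is (397 - 127)/5 = 54 and the supply price is (73 + 127)/5 = 40.
Deadweight loss = ½ · (54 - 40) · (162 - 127) = ½ · 14 · 35 = 245.

245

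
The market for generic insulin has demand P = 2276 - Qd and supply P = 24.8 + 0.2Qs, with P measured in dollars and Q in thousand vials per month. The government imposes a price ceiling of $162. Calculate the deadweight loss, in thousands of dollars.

849660

Rearranging demand gives Qd = 2276 - P; rearranging supply gives Qs = 5P - 124. Equilibrium: 2276 - P = 5P - 124, so 2400 = 6P and P* = 400, Q* = 1876.
The ceiling of 162 is below the equilibrium price 400, so it binds.
At P = 162: Qd = 2276 - 162 = 2114 and Qs = 5·162 - 124 = 686.
Quantity traded falls to 686. At Q = 686 the demand price is 2276 - 686 = 1590 and the supply price is (124 + 686)/5 = 162.
Deadweight loss = ½ · (1590 - 162) · (1876 - 686) = ½ · 1428 · 1190 = 849660.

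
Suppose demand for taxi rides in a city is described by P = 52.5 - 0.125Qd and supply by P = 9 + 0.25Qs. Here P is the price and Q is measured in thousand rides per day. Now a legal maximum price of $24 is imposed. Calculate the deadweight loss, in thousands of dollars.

588

Rearranging demand gives Qd = 420 - 8P; rearranging supply gives Qs = 4P - 36. Setting quantity demanded equal to quantity supplied, 420 - 8P = 4P - 36, gives P* = 38 and Q* = 116.
Since 24 < 38, the ceiling is binding.
At P = 24: Qd = 420 - 8·24 = 228 and Qs = 4·24 - 36 = 60.
Quantity traded falls to 60. At Q = 60 the demand price is (420 - 60)/8 = 45 and the supply price is (36 + 60)/4 = 24.
Deadweight loss = ½ · (45 - 24) · (116 - 60) = ½ · 21 · 56 = 588.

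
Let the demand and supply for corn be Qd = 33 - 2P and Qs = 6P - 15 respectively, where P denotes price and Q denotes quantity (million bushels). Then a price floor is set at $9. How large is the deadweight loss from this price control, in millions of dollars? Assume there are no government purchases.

In a free market, 33 - 2P = 6P - 15 gives the equilibrium P* = 6, Q* = 21.
Because the floor (9) lies above the market-clearing price, it is binding.
At P = 9: Qd = 33 - 2·9 = 15 and Qs = 6·9 - 15 = 39.
Quantity traded falls to 15. At Q = 15 the demand price is (33 - 15)/2 = 9 and the supply price is (15 + 15)/6 = 5.
Deadweight loss = ½ · (9 - 5) · (21 - 15) = ½ · 4 · 6 = 12.

12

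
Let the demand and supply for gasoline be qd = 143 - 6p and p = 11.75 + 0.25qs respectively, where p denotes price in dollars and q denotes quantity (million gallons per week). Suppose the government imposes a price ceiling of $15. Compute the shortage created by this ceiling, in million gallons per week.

Rearranging supply gives qs = 4p - 47. In a free market, 143 - 6p = 4p - 47 gives the equilibrium p* = 19, q* = 29.
The ceiling of 15 is below the equilibrium price 19, so it binds.
At p = 15: qd = 143 - 6·15 = 53 and qs = 4·15 - 47 = 13.
Shortage = qd - qs = 53 - 13 = 40.

40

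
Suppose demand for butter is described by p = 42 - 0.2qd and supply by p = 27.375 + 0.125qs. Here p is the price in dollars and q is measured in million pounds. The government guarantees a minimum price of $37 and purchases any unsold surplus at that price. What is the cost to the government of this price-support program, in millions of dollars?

1924

Rearranging demand gives qd = 210 - 5p; rearranging supply gives qs = 8p - 219. Without the control the market clears where 210 - 5p = 8p - 219, i.e. p* = 33 and q* = 45.
The floor of 37 is above the equilibrium price 33, so it binds.
At p = 37: qd = 210 - 5·37 = 25 and qs = 8·37 - 219 = 77.
Surplus = qs - qd = 52.
Government expenditure = surplus × support price = 52 × 37 = 1924.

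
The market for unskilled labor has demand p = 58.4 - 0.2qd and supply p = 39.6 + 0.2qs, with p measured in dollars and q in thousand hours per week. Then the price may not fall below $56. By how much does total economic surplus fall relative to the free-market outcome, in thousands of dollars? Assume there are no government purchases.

Rearranging demand gives qd = 292 - 5p; rearranging supply gives qs = 5p - 198. Equilibrium: 292 - 5p = 5p - 198, so 490 = 10p and p* = 49, q* = 47.
Because the floor (56) lies above the market-clearing price, it is binding.
At p = 56: qd = 292 - 5·56 = 12 and qs = 5·56 - 198 = 82.
Quantity traded falls to 12. At q = 12 the demand price is (292 - 12)/5 = 56 and the supply price is (198 + 12)/5 = 42.
Deadweight loss = ½ · (56 - 42) · (47 - 12) = ½ · 14 · 35 = 245.

245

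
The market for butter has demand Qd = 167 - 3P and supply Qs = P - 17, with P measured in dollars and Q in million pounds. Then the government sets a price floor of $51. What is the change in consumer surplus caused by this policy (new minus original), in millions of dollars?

-107.5

Without the control the market clears where 167 - 3P = P - 17, i.e. P* = 46 and Q* = 29.
Because the floor (51) lies above the market-clearing price, it is binding.
At P = 51: Qd = 167 - 3·51 = 14 and Qs = 51 - 17 = 34.
Consumer surplus without the control is ½ · (167/3 - 46) · 29 = 841/6.
With the floor, consumers buy 14 units at 51, so CS = ½ · (167/3 - 51) · 14 = 98/3.
Change in consumer surplus = 98/3 - 841/6 = -107.5.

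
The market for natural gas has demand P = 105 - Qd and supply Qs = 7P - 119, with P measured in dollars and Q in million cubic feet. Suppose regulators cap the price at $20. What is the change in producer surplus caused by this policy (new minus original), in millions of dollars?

Rearranging demand gives Qd = 105 - P. Setting quantity demanded equal to quantity supplied, 105 - P = 7P - 119, gives P* = 28 and Q* = 77.
Because the ceiling (20) lies below the market-clearing price, it is binding.
At P = 20: Qd = 105 - 20 = 85 and Qs = 7·20 - 119 = 21.
Producer surplus without the control is ½ · (28 - 17) · 77 = 423.5.
With the ceiling, producers sell 21 units at 20, so PS = ½ · (20 - 17) · 21 = 31.5.
Change in producer surplus = 31.5 - 423.5 = -392.

-392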